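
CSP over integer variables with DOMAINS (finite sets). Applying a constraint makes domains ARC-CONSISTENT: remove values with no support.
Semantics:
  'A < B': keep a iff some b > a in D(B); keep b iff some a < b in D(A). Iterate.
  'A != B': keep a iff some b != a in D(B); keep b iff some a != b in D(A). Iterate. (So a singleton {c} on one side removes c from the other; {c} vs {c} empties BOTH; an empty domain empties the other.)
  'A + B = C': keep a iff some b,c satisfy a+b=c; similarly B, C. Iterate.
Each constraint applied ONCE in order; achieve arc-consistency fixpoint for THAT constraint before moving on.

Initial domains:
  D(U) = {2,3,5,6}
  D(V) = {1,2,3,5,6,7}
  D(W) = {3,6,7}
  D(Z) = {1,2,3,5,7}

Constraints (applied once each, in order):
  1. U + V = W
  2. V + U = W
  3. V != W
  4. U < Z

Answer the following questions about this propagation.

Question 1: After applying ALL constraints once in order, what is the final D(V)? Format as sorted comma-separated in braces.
Constraint 1 (U + V = W) on D(U)={2,3,5,6} D(V)={1,2,3,5,6,7} D(W)={3,6,7}: V {1,2,3,5,6,7}->{1,2,3,5}
Constraint 2 (V + U = W) on D(V)={1,2,3,5} D(U)={2,3,5,6} D(W)={3,6,7}: no change
Constraint 3 (V != W) on D(V)={1,2,3,5} D(W)={3,6,7}: no change
Constraint 4 (U < Z) on D(U)={2,3,5,6} D(Z)={1,2,3,5,7}: Z {1,2,3,5,7}->{3,5,7}
So after all 4 constraints: D(V) = {1,2,3,5}

Answer: {1,2,3,5}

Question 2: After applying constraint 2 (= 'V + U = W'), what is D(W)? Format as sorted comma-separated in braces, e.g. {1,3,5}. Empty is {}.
Constraint 1 (U + V = W) on D(U)={2,3,5,6} D(V)={1,2,3,5,6,7} D(W)={3,6,7}: V {1,2,3,5,6,7}->{1,2,3,5}
Constraint 2 (V + U = W) on D(V)={1,2,3,5} D(U)={2,3,5,6} D(W)={3,6,7}: no change
So after constraint 2: D(W) = {3,6,7}

Answer: {3,6,7}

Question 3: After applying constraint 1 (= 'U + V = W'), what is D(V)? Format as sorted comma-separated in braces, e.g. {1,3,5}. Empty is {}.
Constraint 1 (U + V = W) on D(U)={2,3,5,6} D(V)={1,2,3,5,6,7} D(W)={3,6,7}: V {1,2,3,5,6,7}->{1,2,3,5}
So after constraint 1: D(V) = {1,2,3,5}

Answer: {1,2,3,5}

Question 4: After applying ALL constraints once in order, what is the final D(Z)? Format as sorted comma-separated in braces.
Constraint 1 (U + V = W) on D(U)={2,3,5,6} D(V)={1,2,3,5,6,7} D(W)={3,6,7}: V {1,2,3,5,6,7}->{1,2,3,5}
Constraint 2 (V + U = W) on D(V)={1,2,3,5} D(U)={2,3,5,6} D(W)={3,6,7}: no change
Constraint 3 (V != W) on D(V)={1,2,3,5} D(W)={3,6,7}: no change
Constraint 4 (U < Z) on D(U)={2,3,5,6} D(Z)={1,2,3,5,7}: Z {1,2,3,5,7}->{3,5,7}
So after all 4 constraints: D(Z) = {3,5,7}

Answer: {3,5,7}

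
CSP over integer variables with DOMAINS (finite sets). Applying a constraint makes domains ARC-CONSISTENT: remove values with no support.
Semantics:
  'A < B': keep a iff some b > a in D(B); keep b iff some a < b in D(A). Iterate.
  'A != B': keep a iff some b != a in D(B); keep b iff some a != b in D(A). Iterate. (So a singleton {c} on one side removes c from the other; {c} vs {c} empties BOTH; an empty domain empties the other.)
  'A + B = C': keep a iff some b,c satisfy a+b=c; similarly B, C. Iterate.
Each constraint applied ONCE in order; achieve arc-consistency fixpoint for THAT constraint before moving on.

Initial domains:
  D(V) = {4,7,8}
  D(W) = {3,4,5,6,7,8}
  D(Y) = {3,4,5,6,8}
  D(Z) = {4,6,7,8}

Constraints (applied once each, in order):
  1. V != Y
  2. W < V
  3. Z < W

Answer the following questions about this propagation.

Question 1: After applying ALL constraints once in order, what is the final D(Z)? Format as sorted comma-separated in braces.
Constraint 1 (V != Y) on D(V)={4,7,8} D(Y)={3,4,5,6,8}: no change
Constraint 2 (W < V) on D(W)={3,4,5,6,7,8} D(V)={4,7,8}: W {3,4,5,6,7,8}->{3,4,5,6,7}
Constraint 3 (Z < W) on D(Z)={4,6,7,8} D(W)={3,4,5,6,7}: Z {4,6,7,8}->{4,6}; W {3,4,5,6,7}->{5,6,7}
So after all 3 constraints: D(Z) = {4,6}

Answer: {4,6}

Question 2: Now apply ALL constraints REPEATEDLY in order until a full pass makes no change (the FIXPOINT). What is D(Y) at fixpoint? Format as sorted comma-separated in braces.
pass 0 (initial): D(Y)={3,4,5,6,8}
pass 1: W {3,4,5,6,7,8}->{5,6,7}; Z {4,6,7,8}->{4,6}
pass 2: V {4,7,8}->{7,8}
pass 3: no change
Fixpoint after 3 passes: D(Y) = {3,4,5,6,8}

Answer: {3,4,5,6,8}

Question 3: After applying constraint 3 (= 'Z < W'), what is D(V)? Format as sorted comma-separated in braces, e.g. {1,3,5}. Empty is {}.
Constraint 1 (V != Y) on D(V)={4,7,8} D(Y)={3,4,5,6,8}: no change
Constraint 2 (W < V) on D(W)={3,4,5,6,7,8} D(V)={4,7,8}: W {3,4,5,6,7,8}->{3,4,5,6,7}
Constraint 3 (Z < W) on D(Z)={4,6,7,8} D(W)={3,4,5,6,7}: Z {4,6,7,8}->{4,6}; W {3,4,5,6,7}->{5,6,7}
So after constraint 3: D(V) = {4,7,8}

Answer: {4,7,8}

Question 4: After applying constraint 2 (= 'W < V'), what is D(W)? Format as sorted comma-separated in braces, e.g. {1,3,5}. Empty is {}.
Constraint 1 (V != Y) on D(V)={4,7,8} D(Y)={3,4,5,6,8}: no change
Constraint 2 (W < V) on D(W)={3,4,5,6,7,8} D(V)={4,7,8}: W {3,4,5,6,7,8}->{3,4,5,6,7}
So after constraint 2: D(W) = {3,4,5,6,7}

Answer: {3,4,5,6,7}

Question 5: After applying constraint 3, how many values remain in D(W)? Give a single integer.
Constraint 1 (V != Y) on D(V)={4,7,8} D(Y)={3,4,5,6,8}: no change
Constraint 2 (W < V) on D(W)={3,4,5,6,7,8} D(V)={4,7,8}: W {3,4,5,6,7,8}->{3,4,5,6,7}
Constraint 3 (Z < W) on D(Z)={4,6,7,8} D(W)={3,4,5,6,7}: Z {4,6,7,8}->{4,6}; W {3,4,5,6,7}->{5,6,7}
So after constraint 3: D(W)={5,6,7}, size = 3

Answer: 3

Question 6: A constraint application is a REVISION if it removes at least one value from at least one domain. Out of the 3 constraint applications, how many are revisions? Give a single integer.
Constraint 1 (V != Y) on D(V)={4,7,8} D(Y)={3,4,5,6,8}: no change => not a revision
Constraint 2 (W < V) on D(W)={3,4,5,6,7,8} D(V)={4,7,8}: W {3,4,5,6,7,8}->{3,4,5,6,7} => REVISION
Constraint 3 (Z < W) on D(Z)={4,6,7,8} D(W)={3,4,5,6,7}: Z {4,6,7,8}->{4,6}; W {3,4,5,6,7}->{5,6,7} => REVISION
Total revisions = 2

Answer: 2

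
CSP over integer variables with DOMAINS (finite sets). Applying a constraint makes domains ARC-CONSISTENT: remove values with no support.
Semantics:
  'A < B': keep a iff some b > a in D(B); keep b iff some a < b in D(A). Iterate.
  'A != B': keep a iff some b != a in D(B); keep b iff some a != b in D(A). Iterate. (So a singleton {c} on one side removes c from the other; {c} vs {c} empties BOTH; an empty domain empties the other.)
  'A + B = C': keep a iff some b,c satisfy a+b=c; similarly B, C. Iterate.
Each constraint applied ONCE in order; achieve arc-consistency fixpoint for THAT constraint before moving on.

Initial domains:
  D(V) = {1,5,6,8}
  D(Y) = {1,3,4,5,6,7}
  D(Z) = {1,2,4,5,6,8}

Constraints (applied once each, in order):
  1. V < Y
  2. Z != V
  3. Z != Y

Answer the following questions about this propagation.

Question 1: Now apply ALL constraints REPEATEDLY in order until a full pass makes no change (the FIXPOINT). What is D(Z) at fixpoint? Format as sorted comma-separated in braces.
Answer: {1,2,4,5,6,8}

Derivation:
pass 0 (initial): D(Z)={1,2,4,5,6,8}
pass 1: V {1,5,6,8}->{1,5,6}; Y {1,3,4,5,6,7}->{3,4,5,6,7}
pass 2: no change
Fixpoint after 2 passes: D(Z) = {1,2,4,5,6,8}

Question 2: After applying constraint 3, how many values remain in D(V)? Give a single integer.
Constraint 1 (V < Y) on D(V)={1,5,6,8} D(Y)={1,3,4,5,6,7}: V {1,5,6,8}->{1,5,6}; Y {1,3,4,5,6,7}->{3,4,5,6,7}
Constraint 2 (Z != V) on D(Z)={1,2,4,5,6,8} D(V)={1,5,6}: no change
Constraint 3 (Z != Y) on D(Z)={1,2,4,5,6,8} D(Y)={3,4,5,6,7}: no change
So after constraint 3: D(V)={1,5,6}, size = 3

Answer: 3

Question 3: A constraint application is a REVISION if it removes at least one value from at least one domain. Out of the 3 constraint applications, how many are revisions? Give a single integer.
Constraint 1 (V < Y) on D(V)={1,5,6,8} D(Y)={1,3,4,5,6,7}: V {1,5,6,8}->{1,5,6}; Y {1,3,4,5,6,7}->{3,4,5,6,7} => REVISION
Constraint 2 (Z != V) on D(Z)={1,2,4,5,6,8} D(V)={1,5,6}: no change => not a revision
Constraint 3 (Z != Y) on D(Z)={1,2,4,5,6,8} D(Y)={3,4,5,6,7}: no change => not a revision
Total revisions = 1

Answer: 1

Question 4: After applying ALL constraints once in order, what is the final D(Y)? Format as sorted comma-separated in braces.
Answer: {3,4,5,6,7}

Derivation:
Constraint 1 (V < Y) on D(V)={1,5,6,8} D(Y)={1,3,4,5,6,7}: V {1,5,6,8}->{1,5,6}; Y {1,3,4,5,6,7}->{3,4,5,6,7}
Constraint 2 (Z != V) on D(Z)={1,2,4,5,6,8} D(V)={1,5,6}: no change
Constraint 3 (Z != Y) on D(Z)={1,2,4,5,6,8} D(Y)={3,4,5,6,7}: no change
So after all 3 constraints: D(Y) = {3,4,5,6,7}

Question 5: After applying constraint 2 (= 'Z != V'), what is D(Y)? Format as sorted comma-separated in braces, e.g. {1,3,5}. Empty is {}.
Answer: {3,4,5,6,7}

Derivation:
Constraint 1 (V < Y) on D(V)={1,5,6,8} D(Y)={1,3,4,5,6,7}: V {1,5,6,8}->{1,5,6}; Y {1,3,4,5,6,7}->{3,4,5,6,7}
Constraint 2 (Z != V) on D(Z)={1,2,4,5,6,8} D(V)={1,5,6}: no change
So after constraint 2: D(Y) = {3,4,5,6,7}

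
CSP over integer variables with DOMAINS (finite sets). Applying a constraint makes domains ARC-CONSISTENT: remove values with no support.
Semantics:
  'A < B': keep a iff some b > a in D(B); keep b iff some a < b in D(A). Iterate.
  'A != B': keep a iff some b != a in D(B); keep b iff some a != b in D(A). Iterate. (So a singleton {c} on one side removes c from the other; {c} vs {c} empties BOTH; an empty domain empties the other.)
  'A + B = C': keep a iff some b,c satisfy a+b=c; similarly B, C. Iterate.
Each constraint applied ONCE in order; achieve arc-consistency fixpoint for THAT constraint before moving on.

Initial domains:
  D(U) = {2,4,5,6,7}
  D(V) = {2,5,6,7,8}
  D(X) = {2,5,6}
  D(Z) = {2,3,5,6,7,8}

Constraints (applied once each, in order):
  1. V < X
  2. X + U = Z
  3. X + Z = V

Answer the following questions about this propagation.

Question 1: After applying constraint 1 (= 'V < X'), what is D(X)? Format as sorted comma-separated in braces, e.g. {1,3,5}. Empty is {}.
Answer: {5,6}

Derivation:
Constraint 1 (V < X) on D(V)={2,5,6,7,8} D(X)={2,5,6}: V {2,5,6,7,8}->{2,5}; X {2,5,6}->{5,6}
So after constraint 1: D(X) = {5,6}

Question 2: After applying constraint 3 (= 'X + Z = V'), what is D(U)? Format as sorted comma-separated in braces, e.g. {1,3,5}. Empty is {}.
Answer: {2}

Derivation:
Constraint 1 (V < X) on D(V)={2,5,6,7,8} D(X)={2,5,6}: V {2,5,6,7,8}->{2,5}; X {2,5,6}->{5,6}
Constraint 2 (X + U = Z) on D(X)={5,6} D(U)={2,4,5,6,7} D(Z)={2,3,5,6,7,8}: U {2,4,5,6,7}->{2}; Z {2,3,5,6,7,8}->{7,8}
Constraint 3 (X + Z = V) on D(X)={5,6} D(Z)={7,8} D(V)={2,5}: X {5,6}->{}; Z {7,8}->{}; V {2,5}->{}
So after constraint 3: D(U) = {2}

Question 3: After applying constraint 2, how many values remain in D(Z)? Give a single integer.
Answer: 2

Derivation:
Constraint 1 (V < X) on D(V)={2,5,6,7,8} D(X)={2,5,6}: V {2,5,6,7,8}->{2,5}; X {2,5,6}->{5,6}
Constraint 2 (X + U = Z) on D(X)={5,6} D(U)={2,4,5,6,7} D(Z)={2,3,5,6,7,8}: U {2,4,5,6,7}->{2}; Z {2,3,5,6,7,8}->{7,8}
So after constraint 2: D(Z)={7,8}, size = 2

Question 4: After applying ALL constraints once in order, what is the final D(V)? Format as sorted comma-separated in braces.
Answer: {}

Derivation:
Constraint 1 (V < X) on D(V)={2,5,6,7,8} D(X)={2,5,6}: V {2,5,6,7,8}->{2,5}; X {2,5,6}->{5,6}
Constraint 2 (X + U = Z) on D(X)={5,6} D(U)={2,4,5,6,7} D(Z)={2,3,5,6,7,8}: U {2,4,5,6,7}->{2}; Z {2,3,5,6,7,8}->{7,8}
Constraint 3 (X + Z = V) on D(X)={5,6} D(Z)={7,8} D(V)={2,5}: X {5,6}->{}; Z {7,8}->{}; V {2,5}->{}
So after all 3 constraints: D(V) = {}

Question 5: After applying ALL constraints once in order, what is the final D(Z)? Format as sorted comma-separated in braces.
Constraint 1 (V < X) on D(V)={2,5,6,7,8} D(X)={2,5,6}: V {2,5,6,7,8}->{2,5}; X {2,5,6}->{5,6}
Constraint 2 (X + U = Z) on D(X)={5,6} D(U)={2,4,5,6,7} D(Z)={2,3,5,6,7,8}: U {2,4,5,6,7}->{2}; Z {2,3,5,6,7,8}->{7,8}
Constraint 3 (X + Z = V) on D(X)={5,6} D(Z)={7,8} D(V)={2,5}: X {5,6}->{}; Z {7,8}->{}; V {2,5}->{}
So after all 3 constraints: D(Z) = {}

Answer: {}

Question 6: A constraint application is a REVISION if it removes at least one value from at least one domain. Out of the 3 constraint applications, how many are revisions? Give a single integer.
Answer: 3

Derivation:
Constraint 1 (V < X) on D(V)={2,5,6,7,8} D(X)={2,5,6}: V {2,5,6,7,8}->{2,5}; X {2,5,6}->{5,6} => REVISION
Constraint 2 (X + U = Z) on D(X)={5,6} D(U)={2,4,5,6,7} D(Z)={2,3,5,6,7,8}: U {2,4,5,6,7}->{2}; Z {2,3,5,6,7,8}->{7,8} => REVISION
Constraint 3 (X + Z = V) on D(X)={5,6} D(Z)={7,8} D(V)={2,5}: X {5,6}->{}; Z {7,8}->{}; V {2,5}->{} => REVISION
Total revisions = 3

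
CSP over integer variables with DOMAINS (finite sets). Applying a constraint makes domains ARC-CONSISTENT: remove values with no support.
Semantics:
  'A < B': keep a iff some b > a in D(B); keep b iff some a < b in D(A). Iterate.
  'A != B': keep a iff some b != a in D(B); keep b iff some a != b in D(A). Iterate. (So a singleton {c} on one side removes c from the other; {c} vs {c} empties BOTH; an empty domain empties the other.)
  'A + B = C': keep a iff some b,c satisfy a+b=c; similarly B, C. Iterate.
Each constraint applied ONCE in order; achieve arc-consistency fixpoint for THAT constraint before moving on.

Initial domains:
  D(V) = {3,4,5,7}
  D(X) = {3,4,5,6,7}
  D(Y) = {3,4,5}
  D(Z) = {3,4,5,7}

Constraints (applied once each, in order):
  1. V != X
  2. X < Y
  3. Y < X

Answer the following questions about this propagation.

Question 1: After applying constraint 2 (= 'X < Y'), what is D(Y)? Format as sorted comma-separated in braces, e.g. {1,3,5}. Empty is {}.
Constraint 1 (V != X) on D(V)={3,4,5,7} D(X)={3,4,5,6,7}: no change
Constraint 2 (X < Y) on D(X)={3,4,5,6,7} D(Y)={3,4,5}: X {3,4,5,6,7}->{3,4}; Y {3,4,5}->{4,5}
So after constraint 2: D(Y) = {4,5}

Answer: {4,5}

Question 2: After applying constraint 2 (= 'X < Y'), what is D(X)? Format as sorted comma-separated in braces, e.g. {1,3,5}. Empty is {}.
Constraint 1 (V != X) on D(V)={3,4,5,7} D(X)={3,4,5,6,7}: no change
Constraint 2 (X < Y) on D(X)={3,4,5,6,7} D(Y)={3,4,5}: X {3,4,5,6,7}->{3,4}; Y {3,4,5}->{4,5}
So after constraint 2: D(X) = {3,4}

Answer: {3,4}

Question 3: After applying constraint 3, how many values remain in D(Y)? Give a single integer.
Constraint 1 (V != X) on D(V)={3,4,5,7} D(X)={3,4,5,6,7}: no change
Constraint 2 (X < Y) on D(X)={3,4,5,6,7} D(Y)={3,4,5}: X {3,4,5,6,7}->{3,4}; Y {3,4,5}->{4,5}
Constraint 3 (Y < X) on D(Y)={4,5} D(X)={3,4}: Y {4,5}->{}; X {3,4}->{}
So after constraint 3: D(Y)={}, size = 0

Answer: 0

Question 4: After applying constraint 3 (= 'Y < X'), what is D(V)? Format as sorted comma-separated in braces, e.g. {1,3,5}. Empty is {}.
Answer: {3,4,5,7}

Derivation:
Constraint 1 (V != X) on D(V)={3,4,5,7} D(X)={3,4,5,6,7}: no change
Constraint 2 (X < Y) on D(X)={3,4,5,6,7} D(Y)={3,4,5}: X {3,4,5,6,7}->{3,4}; Y {3,4,5}->{4,5}
Constraint 3 (Y < X) on D(Y)={4,5} D(X)={3,4}: Y {4,5}->{}; X {3,4}->{}
So after constraint 3: D(V) = {3,4,5,7}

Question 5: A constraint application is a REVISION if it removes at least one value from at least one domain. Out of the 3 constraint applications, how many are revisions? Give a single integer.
Constraint 1 (V != X) on D(V)={3,4,5,7} D(X)={3,4,5,6,7}: no change => not a revision
Constraint 2 (X < Y) on D(X)={3,4,5,6,7} D(Y)={3,4,5}: X {3,4,5,6,7}->{3,4}; Y {3,4,5}->{4,5} => REVISION
Constraint 3 (Y < X) on D(Y)={4,5} D(X)={3,4}: Y {4,5}->{}; X {3,4}->{} => REVISION
Total revisions = 2

Answer: 2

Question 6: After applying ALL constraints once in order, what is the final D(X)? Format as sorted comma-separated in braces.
Constraint 1 (V != X) on D(V)={3,4,5,7} D(X)={3,4,5,6,7}: no change
Constraint 2 (X < Y) on D(X)={3,4,5,6,7} D(Y)={3,4,5}: X {3,4,5,6,7}->{3,4}; Y {3,4,5}->{4,5}
Constraint 3 (Y < X) on D(Y)={4,5} D(X)={3,4}: Y {4,5}->{}; X {3,4}->{}
So after all 3 constraints: D(X) = {}

Answer: {}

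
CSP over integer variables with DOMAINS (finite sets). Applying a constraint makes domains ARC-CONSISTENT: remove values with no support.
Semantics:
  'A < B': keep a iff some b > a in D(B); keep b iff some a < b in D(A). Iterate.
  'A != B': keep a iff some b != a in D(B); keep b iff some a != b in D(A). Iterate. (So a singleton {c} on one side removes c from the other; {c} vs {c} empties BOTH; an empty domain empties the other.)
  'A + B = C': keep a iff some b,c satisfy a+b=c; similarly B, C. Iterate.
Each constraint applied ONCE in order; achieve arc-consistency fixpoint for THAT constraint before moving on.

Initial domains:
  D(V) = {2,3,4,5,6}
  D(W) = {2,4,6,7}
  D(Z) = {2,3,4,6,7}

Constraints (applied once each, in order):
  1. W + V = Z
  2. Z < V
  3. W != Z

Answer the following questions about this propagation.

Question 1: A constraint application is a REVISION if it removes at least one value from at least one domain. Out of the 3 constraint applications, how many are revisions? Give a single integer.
Constraint 1 (W + V = Z) on D(W)={2,4,6,7} D(V)={2,3,4,5,6} D(Z)={2,3,4,6,7}: W {2,4,6,7}->{2,4}; V {2,3,4,5,6}->{2,3,4,5}; Z {2,3,4,6,7}->{4,6,7} => REVISION
Constraint 2 (Z < V) on D(Z)={4,6,7} D(V)={2,3,4,5}: Z {4,6,7}->{4}; V {2,3,4,5}->{5} => REVISION
Constraint 3 (W != Z) on D(W)={2,4} D(Z)={4}: W {2,4}->{2} => REVISION
Total revisions = 3

Answer: 3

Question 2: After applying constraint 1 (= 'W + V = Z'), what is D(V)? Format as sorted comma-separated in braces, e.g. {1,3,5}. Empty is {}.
Answer: {2,3,4,5}

Derivation:
Constraint 1 (W + V = Z) on D(W)={2,4,6,7} D(V)={2,3,4,5,6} D(Z)={2,3,4,6,7}: W {2,4,6,7}->{2,4}; V {2,3,4,5,6}->{2,3,4,5}; Z {2,3,4,6,7}->{4,6,7}
So after constraint 1: D(V) = {2,3,4,5}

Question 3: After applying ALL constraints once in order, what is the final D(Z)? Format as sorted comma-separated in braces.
Constraint 1 (W + V = Z) on D(W)={2,4,6,7} D(V)={2,3,4,5,6} D(Z)={2,3,4,6,7}: W {2,4,6,7}->{2,4}; V {2,3,4,5,6}->{2,3,4,5}; Z {2,3,4,6,7}->{4,6,7}
Constraint 2 (Z < V) on D(Z)={4,6,7} D(V)={2,3,4,5}: Z {4,6,7}->{4}; V {2,3,4,5}->{5}
Constraint 3 (W != Z) on D(W)={2,4} D(Z)={4}: W {2,4}->{2}
So after all 3 constraints: D(Z) = {4}

Answer: {4}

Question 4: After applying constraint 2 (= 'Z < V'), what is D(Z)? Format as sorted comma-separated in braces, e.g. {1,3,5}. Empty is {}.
Answer: {4}

Derivation:
Constraint 1 (W + V = Z) on D(W)={2,4,6,7} D(V)={2,3,4,5,6} D(Z)={2,3,4,6,7}: W {2,4,6,7}->{2,4}; V {2,3,4,5,6}->{2,3,4,5}; Z {2,3,4,6,7}->{4,6,7}
Constraint 2 (Z < V) on D(Z)={4,6,7} D(V)={2,3,4,5}: Z {4,6,7}->{4}; V {2,3,4,5}->{5}
So after constraint 2: D(Z) = {4}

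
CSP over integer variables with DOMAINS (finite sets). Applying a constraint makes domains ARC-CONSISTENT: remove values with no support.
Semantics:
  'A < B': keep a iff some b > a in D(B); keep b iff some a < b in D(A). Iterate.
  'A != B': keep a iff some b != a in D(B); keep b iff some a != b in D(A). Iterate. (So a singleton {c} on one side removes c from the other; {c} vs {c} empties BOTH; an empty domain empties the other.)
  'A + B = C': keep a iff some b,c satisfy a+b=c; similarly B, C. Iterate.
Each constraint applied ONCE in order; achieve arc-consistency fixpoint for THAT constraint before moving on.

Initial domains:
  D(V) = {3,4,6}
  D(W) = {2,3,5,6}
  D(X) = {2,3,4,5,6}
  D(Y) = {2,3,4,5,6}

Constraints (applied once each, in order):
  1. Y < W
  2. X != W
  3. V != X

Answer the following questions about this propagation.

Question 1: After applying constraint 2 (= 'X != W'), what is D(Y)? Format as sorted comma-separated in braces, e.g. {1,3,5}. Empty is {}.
Constraint 1 (Y < W) on D(Y)={2,3,4,5,6} D(W)={2,3,5,6}: Y {2,3,4,5,6}->{2,3,4,5}; W {2,3,5,6}->{3,5,6}
Constraint 2 (X != W) on D(X)={2,3,4,5,6} D(W)={3,5,6}: no change
So after constraint 2: D(Y) = {2,3,4,5}

Answer: {2,3,4,5}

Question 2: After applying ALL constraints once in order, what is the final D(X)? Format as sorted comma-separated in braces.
Answer: {2,3,4,5,6}

Derivation:
Constraint 1 (Y < W) on D(Y)={2,3,4,5,6} D(W)={2,3,5,6}: Y {2,3,4,5,6}->{2,3,4,5}; W {2,3,5,6}->{3,5,6}
Constraint 2 (X != W) on D(X)={2,3,4,5,6} D(W)={3,5,6}: no change
Constraint 3 (V != X) on D(V)={3,4,6} D(X)={2,3,4,5,6}: no change
So after all 3 constraints: D(X) = {2,3,4,5,6}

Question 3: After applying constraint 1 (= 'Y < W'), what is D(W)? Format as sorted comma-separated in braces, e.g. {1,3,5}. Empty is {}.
Answer: {3,5,6}

Derivation:
Constraint 1 (Y < W) on D(Y)={2,3,4,5,6} D(W)={2,3,5,6}: Y {2,3,4,5,6}->{2,3,4,5}; W {2,3,5,6}->{3,5,6}
So after constraint 1: D(W) = {3,5,6}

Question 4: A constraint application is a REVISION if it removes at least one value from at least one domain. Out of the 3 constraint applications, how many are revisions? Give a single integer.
Constraint 1 (Y < W) on D(Y)={2,3,4,5,6} D(W)={2,3,5,6}: Y {2,3,4,5,6}->{2,3,4,5}; W {2,3,5,6}->{3,5,6} => REVISION
Constraint 2 (X != W) on D(X)={2,3,4,5,6} D(W)={3,5,6}: no change => not a revision
Constraint 3 (V != X) on D(V)={3,4,6} D(X)={2,3,4,5,6}: no change => not a revision
Total revisions = 1

Answer: 1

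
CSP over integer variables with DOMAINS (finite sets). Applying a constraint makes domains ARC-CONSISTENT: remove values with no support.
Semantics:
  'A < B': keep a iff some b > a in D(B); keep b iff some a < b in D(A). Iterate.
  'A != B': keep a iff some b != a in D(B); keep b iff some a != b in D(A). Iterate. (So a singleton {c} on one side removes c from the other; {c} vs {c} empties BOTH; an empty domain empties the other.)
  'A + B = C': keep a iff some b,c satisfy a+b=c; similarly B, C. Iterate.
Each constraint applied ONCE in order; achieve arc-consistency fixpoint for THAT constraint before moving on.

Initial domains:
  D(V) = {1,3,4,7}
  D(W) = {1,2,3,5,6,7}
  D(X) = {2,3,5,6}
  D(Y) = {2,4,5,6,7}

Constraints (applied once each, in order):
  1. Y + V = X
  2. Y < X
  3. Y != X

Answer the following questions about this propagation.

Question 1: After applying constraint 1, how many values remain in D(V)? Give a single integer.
Answer: 3

Derivation:
Constraint 1 (Y + V = X) on D(Y)={2,4,5,6,7} D(V)={1,3,4,7} D(X)={2,3,5,6}: Y {2,4,5,6,7}->{2,4,5}; V {1,3,4,7}->{1,3,4}; X {2,3,5,6}->{3,5,6}
So after constraint 1: D(V)={1,3,4}, size = 3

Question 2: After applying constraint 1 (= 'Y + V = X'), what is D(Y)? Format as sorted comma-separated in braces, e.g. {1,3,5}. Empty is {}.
Answer: {2,4,5}

Derivation:
Constraint 1 (Y + V = X) on D(Y)={2,4,5,6,7} D(V)={1,3,4,7} D(X)={2,3,5,6}: Y {2,4,5,6,7}->{2,4,5}; V {1,3,4,7}->{1,3,4}; X {2,3,5,6}->{3,5,6}
So after constraint 1: D(Y) = {2,4,5}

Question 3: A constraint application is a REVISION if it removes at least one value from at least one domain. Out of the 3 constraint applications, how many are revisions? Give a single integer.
Answer: 1

Derivation:
Constraint 1 (Y + V = X) on D(Y)={2,4,5,6,7} D(V)={1,3,4,7} D(X)={2,3,5,6}: Y {2,4,5,6,7}->{2,4,5}; V {1,3,4,7}->{1,3,4}; X {2,3,5,6}->{3,5,6} => REVISION
Constraint 2 (Y < X) on D(Y)={2,4,5} D(X)={3,5,6}: no change => not a revision
Constraint 3 (Y != X) on D(Y)={2,4,5} D(X)={3,5,6}: no change => not a revision
Total revisions = 1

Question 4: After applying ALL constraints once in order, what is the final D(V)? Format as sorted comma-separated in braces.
Constraint 1 (Y + V = X) on D(Y)={2,4,5,6,7} D(V)={1,3,4,7} D(X)={2,3,5,6}: Y {2,4,5,6,7}->{2,4,5}; V {1,3,4,7}->{1,3,4}; X {2,3,5,6}->{3,5,6}
Constraint 2 (Y < X) on D(Y)={2,4,5} D(X)={3,5,6}: no change
Constraint 3 (Y != X) on D(Y)={2,4,5} D(X)={3,5,6}: no change
So after all 3 constraints: D(V) = {1,3,4}

Answer: {1,3,4}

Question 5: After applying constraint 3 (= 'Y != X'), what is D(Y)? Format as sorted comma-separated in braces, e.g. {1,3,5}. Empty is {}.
Constraint 1 (Y + V = X) on D(Y)={2,4,5,6,7} D(V)={1,3,4,7} D(X)={2,3,5,6}: Y {2,4,5,6,7}->{2,4,5}; V {1,3,4,7}->{1,3,4}; X {2,3,5,6}->{3,5,6}
Constraint 2 (Y < X) on D(Y)={2,4,5} D(X)={3,5,6}: no change
Constraint 3 (Y != X) on D(Y)={2,4,5} D(X)={3,5,6}: no change
So after constraint 3: D(Y) = {2,4,5}

Answer: {2,4,5}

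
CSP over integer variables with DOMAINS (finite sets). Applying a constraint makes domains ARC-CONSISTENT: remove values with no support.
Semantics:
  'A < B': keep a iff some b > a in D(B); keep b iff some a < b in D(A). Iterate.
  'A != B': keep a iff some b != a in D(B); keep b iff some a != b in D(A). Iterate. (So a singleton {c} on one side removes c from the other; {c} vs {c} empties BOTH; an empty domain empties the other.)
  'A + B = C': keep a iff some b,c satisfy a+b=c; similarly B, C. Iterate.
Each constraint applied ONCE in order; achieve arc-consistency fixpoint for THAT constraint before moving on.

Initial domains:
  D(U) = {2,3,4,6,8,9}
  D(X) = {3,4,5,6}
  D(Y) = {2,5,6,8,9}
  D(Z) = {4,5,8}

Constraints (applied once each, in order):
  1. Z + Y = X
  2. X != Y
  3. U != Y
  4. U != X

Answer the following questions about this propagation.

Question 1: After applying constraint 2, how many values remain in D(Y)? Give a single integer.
Answer: 1

Derivation:
Constraint 1 (Z + Y = X) on D(Z)={4,5,8} D(Y)={2,5,6,8,9} D(X)={3,4,5,6}: Z {4,5,8}->{4}; Y {2,5,6,8,9}->{2}; X {3,4,5,6}->{6}
Constraint 2 (X != Y) on D(X)={6} D(Y)={2}: no change
So after constraint 2: D(Y)={2}, size = 1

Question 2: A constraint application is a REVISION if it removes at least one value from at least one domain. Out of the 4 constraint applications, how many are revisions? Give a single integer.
Constraint 1 (Z + Y = X) on D(Z)={4,5,8} D(Y)={2,5,6,8,9} D(X)={3,4,5,6}: Z {4,5,8}->{4}; Y {2,5,6,8,9}->{2}; X {3,4,5,6}->{6} => REVISION
Constraint 2 (X != Y) on D(X)={6} D(Y)={2}: no change => not a revision
Constraint 3 (U != Y) on D(U)={2,3,4,6,8,9} D(Y)={2}: U {2,3,4,6,8,9}->{3,4,6,8,9} => REVISION
Constraint 4 (U != X) on D(U)={3,4,6,8,9} D(X)={6}: U {3,4,6,8,9}->{3,4,8,9} => REVISION
Total revisions = 3

Answer: 3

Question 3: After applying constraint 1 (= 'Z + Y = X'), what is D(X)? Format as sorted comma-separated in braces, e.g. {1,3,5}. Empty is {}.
Answer: {6}

Derivation:
Constraint 1 (Z + Y = X) on D(Z)={4,5,8} D(Y)={2,5,6,8,9} D(X)={3,4,5,6}: Z {4,5,8}->{4}; Y {2,5,6,8,9}->{2}; X {3,4,5,6}->{6}
So after constraint 1: D(X) = {6}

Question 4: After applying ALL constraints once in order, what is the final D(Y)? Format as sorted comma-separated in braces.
Answer: {2}

Derivation:
Constraint 1 (Z + Y = X) on D(Z)={4,5,8} D(Y)={2,5,6,8,9} D(X)={3,4,5,6}: Z {4,5,8}->{4}; Y {2,5,6,8,9}->{2}; X {3,4,5,6}->{6}
Constraint 2 (X != Y) on D(X)={6} D(Y)={2}: no change
Constraint 3 (U != Y) on D(U)={2,3,4,6,8,9} D(Y)={2}: U {2,3,4,6,8,9}->{3,4,6,8,9}
Constraint 4 (U != X) on D(U)={3,4,6,8,9} D(X)={6}: U {3,4,6,8,9}->{3,4,8,9}
So after all 4 constraints: D(Y) = {2}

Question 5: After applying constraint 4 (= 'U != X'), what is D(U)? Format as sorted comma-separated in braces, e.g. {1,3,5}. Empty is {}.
Answer: {3,4,8,9}

Derivation:
Constraint 1 (Z + Y = X) on D(Z)={4,5,8} D(Y)={2,5,6,8,9} D(X)={3,4,5,6}: Z {4,5,8}->{4}; Y {2,5,6,8,9}->{2}; X {3,4,5,6}->{6}
Constraint 2 (X != Y) on D(X)={6} D(Y)={2}: no change
Constraint 3 (U != Y) on D(U)={2,3,4,6,8,9} D(Y)={2}: U {2,3,4,6,8,9}->{3,4,6,8,9}
Constraint 4 (U != X) on D(U)={3,4,6,8,9} D(X)={6}: U {3,4,6,8,9}->{3,4,8,9}
So after constraint 4: D(U) = {3,4,8,9}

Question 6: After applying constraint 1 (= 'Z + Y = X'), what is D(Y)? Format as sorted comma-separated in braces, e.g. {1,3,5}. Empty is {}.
Constraint 1 (Z + Y = X) on D(Z)={4,5,8} D(Y)={2,5,6,8,9} D(X)={3,4,5,6}: Z {4,5,8}->{4}; Y {2,5,6,8,9}->{2}; X {3,4,5,6}->{6}
So after constraint 1: D(Y) = {2}

Answer: {2}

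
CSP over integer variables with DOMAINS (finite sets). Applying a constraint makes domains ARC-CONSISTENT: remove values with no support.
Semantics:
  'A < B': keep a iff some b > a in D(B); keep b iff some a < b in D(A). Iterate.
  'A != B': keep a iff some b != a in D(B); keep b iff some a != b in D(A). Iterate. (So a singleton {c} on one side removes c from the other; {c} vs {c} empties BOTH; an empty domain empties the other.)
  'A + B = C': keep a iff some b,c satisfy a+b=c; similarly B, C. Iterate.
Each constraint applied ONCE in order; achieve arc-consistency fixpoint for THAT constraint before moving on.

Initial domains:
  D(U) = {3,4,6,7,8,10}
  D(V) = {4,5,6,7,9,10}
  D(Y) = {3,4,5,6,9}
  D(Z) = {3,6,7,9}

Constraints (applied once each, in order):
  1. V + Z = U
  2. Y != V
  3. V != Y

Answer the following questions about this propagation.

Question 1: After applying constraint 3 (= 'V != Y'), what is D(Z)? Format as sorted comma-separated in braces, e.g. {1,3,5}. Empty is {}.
Answer: {3,6}

Derivation:
Constraint 1 (V + Z = U) on D(V)={4,5,6,7,9,10} D(Z)={3,6,7,9} D(U)={3,4,6,7,8,10}: V {4,5,6,7,9,10}->{4,5,7}; Z {3,6,7,9}->{3,6}; U {3,4,6,7,8,10}->{7,8,10}
Constraint 2 (Y != V) on D(Y)={3,4,5,6,9} D(V)={4,5,7}: no change
Constraint 3 (V != Y) on D(V)={4,5,7} D(Y)={3,4,5,6,9}: no change
So after constraint 3: D(Z) = {3,6}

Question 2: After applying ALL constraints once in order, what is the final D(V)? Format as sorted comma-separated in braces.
Answer: {4,5,7}

Derivation:
Constraint 1 (V + Z = U) on D(V)={4,5,6,7,9,10} D(Z)={3,6,7,9} D(U)={3,4,6,7,8,10}: V {4,5,6,7,9,10}->{4,5,7}; Z {3,6,7,9}->{3,6}; U {3,4,6,7,8,10}->{7,8,10}
Constraint 2 (Y != V) on D(Y)={3,4,5,6,9} D(V)={4,5,7}: no change
Constraint 3 (V != Y) on D(V)={4,5,7} D(Y)={3,4,5,6,9}: no change
So after all 3 constraints: D(V) = {4,5,7}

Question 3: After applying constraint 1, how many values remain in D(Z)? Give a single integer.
Answer: 2

Derivation:
Constraint 1 (V + Z = U) on D(V)={4,5,6,7,9,10} D(Z)={3,6,7,9} D(U)={3,4,6,7,8,10}: V {4,5,6,7,9,10}->{4,5,7}; Z {3,6,7,9}->{3,6}; U {3,4,6,7,8,10}->{7,8,10}
So after constraint 1: D(Z)={3,6}, size = 2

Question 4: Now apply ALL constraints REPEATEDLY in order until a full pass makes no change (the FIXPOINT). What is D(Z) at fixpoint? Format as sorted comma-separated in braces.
Answer: {3,6}

Derivation:
pass 0 (initial): D(Z)={3,6,7,9}
pass 1: U {3,4,6,7,8,10}->{7,8,10}; V {4,5,6,7,9,10}->{4,5,7}; Z {3,6,7,9}->{3,6}
pass 2: no change
Fixpoint after 2 passes: D(Z) = {3,6}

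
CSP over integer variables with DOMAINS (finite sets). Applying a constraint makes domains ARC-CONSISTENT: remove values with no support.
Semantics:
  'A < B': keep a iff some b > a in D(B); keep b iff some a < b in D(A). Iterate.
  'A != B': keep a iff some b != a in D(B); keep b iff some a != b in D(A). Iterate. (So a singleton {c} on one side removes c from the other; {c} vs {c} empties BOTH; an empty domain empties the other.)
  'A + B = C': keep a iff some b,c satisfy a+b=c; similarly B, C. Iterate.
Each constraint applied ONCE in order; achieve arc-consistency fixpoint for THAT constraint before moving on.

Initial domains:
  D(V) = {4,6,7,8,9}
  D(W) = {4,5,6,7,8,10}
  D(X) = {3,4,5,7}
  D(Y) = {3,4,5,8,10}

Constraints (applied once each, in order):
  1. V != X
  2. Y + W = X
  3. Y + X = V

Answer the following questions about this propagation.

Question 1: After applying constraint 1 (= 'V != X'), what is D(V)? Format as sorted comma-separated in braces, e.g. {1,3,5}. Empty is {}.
Answer: {4,6,7,8,9}

Derivation:
Constraint 1 (V != X) on D(V)={4,6,7,8,9} D(X)={3,4,5,7}: no change
So after constraint 1: D(V) = {4,6,7,8,9}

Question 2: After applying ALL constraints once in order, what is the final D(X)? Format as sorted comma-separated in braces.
Answer: {}

Derivation:
Constraint 1 (V != X) on D(V)={4,6,7,8,9} D(X)={3,4,5,7}: no change
Constraint 2 (Y + W = X) on D(Y)={3,4,5,8,10} D(W)={4,5,6,7,8,10} D(X)={3,4,5,7}: Y {3,4,5,8,10}->{3}; W {4,5,6,7,8,10}->{4}; X {3,4,5,7}->{7}
Constraint 3 (Y + X = V) on D(Y)={3} D(X)={7} D(V)={4,6,7,8,9}: Y {3}->{}; X {7}->{}; V {4,6,7,8,9}->{}
So after all 3 constraints: D(X) = {}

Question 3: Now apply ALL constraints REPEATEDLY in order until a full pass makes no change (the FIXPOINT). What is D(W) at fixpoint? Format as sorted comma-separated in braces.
pass 0 (initial): D(W)={4,5,6,7,8,10}
pass 1: V {4,6,7,8,9}->{}; W {4,5,6,7,8,10}->{4}; X {3,4,5,7}->{}; Y {3,4,5,8,10}->{}
pass 2: W {4}->{}
pass 3: no change
Fixpoint after 3 passes: D(W) = {}

Answer: {}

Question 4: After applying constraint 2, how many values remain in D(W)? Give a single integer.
Constraint 1 (V != X) on D(V)={4,6,7,8,9} D(X)={3,4,5,7}: no change
Constraint 2 (Y + W = X) on D(Y)={3,4,5,8,10} D(W)={4,5,6,7,8,10} D(X)={3,4,5,7}: Y {3,4,5,8,10}->{3}; W {4,5,6,7,8,10}->{4}; X {3,4,5,7}->{7}
So after constraint 2: D(W)={4}, size = 1

Answer: 1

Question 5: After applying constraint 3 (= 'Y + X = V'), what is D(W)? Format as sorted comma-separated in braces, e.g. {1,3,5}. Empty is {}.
Constraint 1 (V != X) on D(V)={4,6,7,8,9} D(X)={3,4,5,7}: no change
Constraint 2 (Y + W = X) on D(Y)={3,4,5,8,10} D(W)={4,5,6,7,8,10} D(X)={3,4,5,7}: Y {3,4,5,8,10}->{3}; W {4,5,6,7,8,10}->{4}; X {3,4,5,7}->{7}
Constraint 3 (Y + X = V) on D(Y)={3} D(X)={7} D(V)={4,6,7,8,9}: Y {3}->{}; X {7}->{}; V {4,6,7,8,9}->{}
So after constraint 3: D(W) = {4}

Answer: {4}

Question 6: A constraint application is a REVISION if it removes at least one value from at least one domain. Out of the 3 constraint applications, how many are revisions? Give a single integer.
Answer: 2

Derivation:
Constraint 1 (V != X) on D(V)={4,6,7,8,9} D(X)={3,4,5,7}: no change => not a revision
Constraint 2 (Y + W = X) on D(Y)={3,4,5,8,10} D(W)={4,5,6,7,8,10} D(X)={3,4,5,7}: Y {3,4,5,8,10}->{3}; W {4,5,6,7,8,10}->{4}; X {3,4,5,7}->{7} => REVISION
Constraint 3 (Y + X = V) on D(Y)={3} D(X)={7} D(V)={4,6,7,8,9}: Y {3}->{}; X {7}->{}; V {4,6,7,8,9}->{} => REVISION
Total revisions = 2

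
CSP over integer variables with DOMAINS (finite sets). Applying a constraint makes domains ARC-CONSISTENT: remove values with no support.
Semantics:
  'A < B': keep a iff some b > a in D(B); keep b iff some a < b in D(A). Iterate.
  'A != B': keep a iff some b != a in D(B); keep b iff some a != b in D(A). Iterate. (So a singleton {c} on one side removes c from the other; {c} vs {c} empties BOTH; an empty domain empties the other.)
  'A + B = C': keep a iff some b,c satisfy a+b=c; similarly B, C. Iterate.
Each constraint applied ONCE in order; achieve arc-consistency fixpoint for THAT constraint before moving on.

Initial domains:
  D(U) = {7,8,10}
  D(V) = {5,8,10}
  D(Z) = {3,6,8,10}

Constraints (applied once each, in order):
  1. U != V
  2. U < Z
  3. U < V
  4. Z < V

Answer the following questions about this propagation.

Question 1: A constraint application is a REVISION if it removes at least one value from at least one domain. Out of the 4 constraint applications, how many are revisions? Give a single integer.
Constraint 1 (U != V) on D(U)={7,8,10} D(V)={5,8,10}: no change => not a revision
Constraint 2 (U < Z) on D(U)={7,8,10} D(Z)={3,6,8,10}: U {7,8,10}->{7,8}; Z {3,6,8,10}->{8,10} => REVISION
Constraint 3 (U < V) on D(U)={7,8} D(V)={5,8,10}: V {5,8,10}->{8,10} => REVISION
Constraint 4 (Z < V) on D(Z)={8,10} D(V)={8,10}: Z {8,10}->{8}; V {8,10}->{10} => REVISION
Total revisions = 3

Answer: 3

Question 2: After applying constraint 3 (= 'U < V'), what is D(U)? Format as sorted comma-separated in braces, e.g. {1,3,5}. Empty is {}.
Constraint 1 (U != V) on D(U)={7,8,10} D(V)={5,8,10}: no change
Constraint 2 (U < Z) on D(U)={7,8,10} D(Z)={3,6,8,10}: U {7,8,10}->{7,8}; Z {3,6,8,10}->{8,10}
Constraint 3 (U < V) on D(U)={7,8} D(V)={5,8,10}: V {5,8,10}->{8,10}
So after constraint 3: D(U) = {7,8}

Answer: {7,8}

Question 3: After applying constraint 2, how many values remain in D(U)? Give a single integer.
Constraint 1 (U != V) on D(U)={7,8,10} D(V)={5,8,10}: no change
Constraint 2 (U < Z) on D(U)={7,8,10} D(Z)={3,6,8,10}: U {7,8,10}->{7,8}; Z {3,6,8,10}->{8,10}
So after constraint 2: D(U)={7,8}, size = 2

Answer: 2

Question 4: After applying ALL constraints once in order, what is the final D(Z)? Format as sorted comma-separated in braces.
Answer: {8}

Derivation:
Constraint 1 (U != V) on D(U)={7,8,10} D(V)={5,8,10}: no change
Constraint 2 (U < Z) on D(U)={7,8,10} D(Z)={3,6,8,10}: U {7,8,10}->{7,8}; Z {3,6,8,10}->{8,10}
Constraint 3 (U < V) on D(U)={7,8} D(V)={5,8,10}: V {5,8,10}->{8,10}
Constraint 4 (Z < V) on D(Z)={8,10} D(V)={8,10}: Z {8,10}->{8}; V {8,10}->{10}
So after all 4 constraints: D(Z) = {8}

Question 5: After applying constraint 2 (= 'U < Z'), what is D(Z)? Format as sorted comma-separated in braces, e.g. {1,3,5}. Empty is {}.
Constraint 1 (U != V) on D(U)={7,8,10} D(V)={5,8,10}: no change
Constraint 2 (U < Z) on D(U)={7,8,10} D(Z)={3,6,8,10}: U {7,8,10}->{7,8}; Z {3,6,8,10}->{8,10}
So after constraint 2: D(Z) = {8,10}

Answer: {8,10}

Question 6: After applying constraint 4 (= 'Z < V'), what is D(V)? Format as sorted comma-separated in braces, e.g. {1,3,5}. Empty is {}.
Answer: {10}

Derivation:
Constraint 1 (U != V) on D(U)={7,8,10} D(V)={5,8,10}: no change
Constraint 2 (U < Z) on D(U)={7,8,10} D(Z)={3,6,8,10}: U {7,8,10}->{7,8}; Z {3,6,8,10}->{8,10}
Constraint 3 (U < V) on D(U)={7,8} D(V)={5,8,10}: V {5,8,10}->{8,10}
Constraint 4 (Z < V) on D(Z)={8,10} D(V)={8,10}: Z {8,10}->{8}; V {8,10}->{10}
So after constraint 4: D(V) = {10}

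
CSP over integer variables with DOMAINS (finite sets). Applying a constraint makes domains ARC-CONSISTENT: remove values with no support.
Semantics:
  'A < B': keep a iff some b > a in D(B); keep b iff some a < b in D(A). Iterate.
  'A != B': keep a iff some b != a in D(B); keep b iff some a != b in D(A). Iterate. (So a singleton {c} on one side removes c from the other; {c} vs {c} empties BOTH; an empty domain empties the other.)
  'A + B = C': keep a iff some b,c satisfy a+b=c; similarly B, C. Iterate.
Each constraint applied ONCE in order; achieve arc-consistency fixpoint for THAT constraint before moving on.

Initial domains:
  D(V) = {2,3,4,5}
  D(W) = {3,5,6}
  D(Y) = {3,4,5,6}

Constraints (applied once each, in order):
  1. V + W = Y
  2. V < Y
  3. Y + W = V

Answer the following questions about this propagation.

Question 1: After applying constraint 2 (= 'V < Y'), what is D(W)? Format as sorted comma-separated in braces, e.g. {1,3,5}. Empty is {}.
Answer: {3}

Derivation:
Constraint 1 (V + W = Y) on D(V)={2,3,4,5} D(W)={3,5,6} D(Y)={3,4,5,6}: V {2,3,4,5}->{2,3}; W {3,5,6}->{3}; Y {3,4,5,6}->{5,6}
Constraint 2 (V < Y) on D(V)={2,3} D(Y)={5,6}: no change
So after constraint 2: D(W) = {3}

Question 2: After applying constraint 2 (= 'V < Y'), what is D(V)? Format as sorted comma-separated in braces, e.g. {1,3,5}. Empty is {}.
Constraint 1 (V + W = Y) on D(V)={2,3,4,5} D(W)={3,5,6} D(Y)={3,4,5,6}: V {2,3,4,5}->{2,3}; W {3,5,6}->{3}; Y {3,4,5,6}->{5,6}
Constraint 2 (V < Y) on D(V)={2,3} D(Y)={5,6}: no change
So after constraint 2: D(V) = {2,3}

Answer: {2,3}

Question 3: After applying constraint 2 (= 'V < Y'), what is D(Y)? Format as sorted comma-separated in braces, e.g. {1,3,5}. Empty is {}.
Constraint 1 (V + W = Y) on D(V)={2,3,4,5} D(W)={3,5,6} D(Y)={3,4,5,6}: V {2,3,4,5}->{2,3}; W {3,5,6}->{3}; Y {3,4,5,6}->{5,6}
Constraint 2 (V < Y) on D(V)={2,3} D(Y)={5,6}: no change
So after constraint 2: D(Y) = {5,6}

Answer: {5,6}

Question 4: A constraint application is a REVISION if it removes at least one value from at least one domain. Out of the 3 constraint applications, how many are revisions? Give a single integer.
Constraint 1 (V + W = Y) on D(V)={2,3,4,5} D(W)={3,5,6} D(Y)={3,4,5,6}: V {2,3,4,5}->{2,3}; W {3,5,6}->{3}; Y {3,4,5,6}->{5,6} => REVISION
Constraint 2 (V < Y) on D(V)={2,3} D(Y)={5,6}: no change => not a revision
Constraint 3 (Y + W = V) on D(Y)={5,6} D(W)={3} D(V)={2,3}: Y {5,6}->{}; W {3}->{}; V {2,3}->{} => REVISION
Total revisions = 2

Answer: 2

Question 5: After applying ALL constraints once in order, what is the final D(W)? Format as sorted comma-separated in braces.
Answer: {}

Derivation:
Constraint 1 (V + W = Y) on D(V)={2,3,4,5} D(W)={3,5,6} D(Y)={3,4,5,6}: V {2,3,4,5}->{2,3}; W {3,5,6}->{3}; Y {3,4,5,6}->{5,6}
Constraint 2 (V < Y) on D(V)={2,3} D(Y)={5,6}: no change
Constraint 3 (Y + W = V) on D(Y)={5,6} D(W)={3} D(V)={2,3}: Y {5,6}->{}; W {3}->{}; V {2,3}->{}
So after all 3 constraints: D(W) = {}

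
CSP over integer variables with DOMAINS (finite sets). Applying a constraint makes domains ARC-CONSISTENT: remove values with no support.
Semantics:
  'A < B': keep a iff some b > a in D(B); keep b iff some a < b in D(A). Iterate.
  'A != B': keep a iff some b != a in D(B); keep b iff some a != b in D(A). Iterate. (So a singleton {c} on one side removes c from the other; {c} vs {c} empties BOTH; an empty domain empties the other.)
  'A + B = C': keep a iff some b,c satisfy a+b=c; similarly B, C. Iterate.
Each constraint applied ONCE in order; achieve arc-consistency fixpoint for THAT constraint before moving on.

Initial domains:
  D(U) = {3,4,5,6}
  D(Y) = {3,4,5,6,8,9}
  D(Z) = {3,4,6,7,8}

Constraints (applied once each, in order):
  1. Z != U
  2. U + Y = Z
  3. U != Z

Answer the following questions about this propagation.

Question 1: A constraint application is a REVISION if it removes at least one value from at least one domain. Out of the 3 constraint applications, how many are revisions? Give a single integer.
Answer: 1

Derivation:
Constraint 1 (Z != U) on D(Z)={3,4,6,7,8} D(U)={3,4,5,6}: no change => not a revision
Constraint 2 (U + Y = Z) on D(U)={3,4,5,6} D(Y)={3,4,5,6,8,9} D(Z)={3,4,6,7,8}: U {3,4,5,6}->{3,4,5}; Y {3,4,5,6,8,9}->{3,4,5}; Z {3,4,6,7,8}->{6,7,8} => REVISION
Constraint 3 (U != Z) on D(U)={3,4,5} D(Z)={6,7,8}: no change => not a revision
Total revisions = 1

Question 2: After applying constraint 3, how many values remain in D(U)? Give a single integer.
Constraint 1 (Z != U) on D(Z)={3,4,6,7,8} D(U)={3,4,5,6}: no change
Constraint 2 (U + Y = Z) on D(U)={3,4,5,6} D(Y)={3,4,5,6,8,9} D(Z)={3,4,6,7,8}: U {3,4,5,6}->{3,4,5}; Y {3,4,5,6,8,9}->{3,4,5}; Z {3,4,6,7,8}->{6,7,8}
Constraint 3 (U != Z) on D(U)={3,4,5} D(Z)={6,7,8}: no change
So after constraint 3: D(U)={3,4,5}, size = 3

Answer: 3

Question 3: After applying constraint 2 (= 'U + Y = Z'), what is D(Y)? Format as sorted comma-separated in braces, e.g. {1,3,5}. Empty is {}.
Constraint 1 (Z != U) on D(Z)={3,4,6,7,8} D(U)={3,4,5,6}: no change
Constraint 2 (U + Y = Z) on D(U)={3,4,5,6} D(Y)={3,4,5,6,8,9} D(Z)={3,4,6,7,8}: U {3,4,5,6}->{3,4,5}; Y {3,4,5,6,8,9}->{3,4,5}; Z {3,4,6,7,8}->{6,7,8}
So after constraint 2: D(Y) = {3,4,5}

Answer: {3,4,5}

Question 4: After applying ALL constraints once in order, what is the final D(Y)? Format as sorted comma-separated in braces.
Constraint 1 (Z != U) on D(Z)={3,4,6,7,8} D(U)={3,4,5,6}: no change
Constraint 2 (U + Y = Z) on D(U)={3,4,5,6} D(Y)={3,4,5,6,8,9} D(Z)={3,4,6,7,8}: U {3,4,5,6}->{3,4,5}; Y {3,4,5,6,8,9}->{3,4,5}; Z {3,4,6,7,8}->{6,7,8}
Constraint 3 (U != Z) on D(U)={3,4,5} D(Z)={6,7,8}: no change
So after all 3 constraints: D(Y) = {3,4,5}

Answer: {3,4,5}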